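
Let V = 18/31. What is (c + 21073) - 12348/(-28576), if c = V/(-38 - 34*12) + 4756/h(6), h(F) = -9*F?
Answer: 27982603785541/1333434744 ≈ 20985.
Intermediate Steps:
V = 18/31 (V = (1/31)*18 = 18/31 ≈ 0.58065)
c = -16439357/186651 (c = 18/(31*(-38 - 34*12)) + 4756/((-9*6)) = 18/(31*(-38 - 408)) + 4756/(-54) = (18/31)/(-446) + 4756*(-1/54) = (18/31)*(-1/446) - 2378/27 = -9/6913 - 2378/27 = -16439357/186651 ≈ -88.075)
(c + 21073) - 12348/(-28576) = (-16439357/186651 + 21073) - 12348/(-28576) = 3916857166/186651 - 12348*(-1/28576) = 3916857166/186651 + 3087/7144 = 27982603785541/1333434744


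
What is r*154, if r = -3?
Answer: -462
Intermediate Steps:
r*154 = -3*154 = -462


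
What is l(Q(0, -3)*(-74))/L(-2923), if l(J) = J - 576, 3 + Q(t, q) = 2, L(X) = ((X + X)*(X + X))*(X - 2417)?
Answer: 251/91249161720 ≈ 2.7507e-9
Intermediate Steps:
L(X) = 4*X²*(-2417 + X) (L(X) = ((2*X)*(2*X))*(-2417 + X) = (4*X²)*(-2417 + X) = 4*X²*(-2417 + X))
Q(t, q) = -1 (Q(t, q) = -3 + 2 = -1)
l(J) = -576 + J
l(Q(0, -3)*(-74))/L(-2923) = (-576 - 1*(-74))/((4*(-2923)²*(-2417 - 2923))) = (-576 + 74)/((4*8543929*(-5340))) = -502/(-182498323440) = -502*(-1/182498323440) = 251/91249161720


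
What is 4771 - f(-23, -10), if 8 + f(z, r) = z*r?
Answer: 4549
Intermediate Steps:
f(z, r) = -8 + r*z (f(z, r) = -8 + z*r = -8 + r*z)
4771 - f(-23, -10) = 4771 - (-8 - 10*(-23)) = 4771 - (-8 + 230) = 4771 - 1*222 = 4771 - 222 = 4549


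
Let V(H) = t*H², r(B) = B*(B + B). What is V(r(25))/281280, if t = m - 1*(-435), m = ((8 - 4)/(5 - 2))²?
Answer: 307109375/126576 ≈ 2426.3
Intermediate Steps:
m = 16/9 (m = (4/3)² = 16/9 ≈ 1.7778)
r(B) = 2*B² (r(B) = B*(2*B) = 2*B²)
t = 3931/9 (t = 16/9 - 1*(-435) = 16/9 + 435 = 3931/9 ≈ 436.78)
V(H) = 3931*H²/9
V(r(25))/281280 = (3931*(2*25²)²/9)/281280 = (3931*(2*625)²/9)*(1/281280) = ((3931/9)*1250²)*(1/281280) = ((3931/9)*1562500)*(1/281280) = (6142187500/9)*(1/281280) = 307109375/126576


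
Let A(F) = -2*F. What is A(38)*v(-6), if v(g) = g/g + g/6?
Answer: 0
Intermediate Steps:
v(g) = 1 + g/6 (v(g) = 1 + g*(⅙) = 1 + g/6)
A(38)*v(-6) = (-2*38)*(1 + (⅙)*(-6)) = -76*(1 - 1) = -76*0 = 0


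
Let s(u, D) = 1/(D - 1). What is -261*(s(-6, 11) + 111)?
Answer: -289971/10 ≈ -28997.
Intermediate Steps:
s(u, D) = 1/(-1 + D)
-261*(s(-6, 11) + 111) = -261*(1/(-1 + 11) + 111) = -261*(1/10 + 111) = -261*(⅒ + 111) = -261*1111/10 = -1*289971/10 = -289971/10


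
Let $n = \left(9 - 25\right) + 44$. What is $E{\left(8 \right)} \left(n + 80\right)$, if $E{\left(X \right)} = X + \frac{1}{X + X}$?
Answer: $\frac{3483}{4} \approx 870.75$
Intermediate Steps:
$n = 28$ ($n = -16 + 44 = 28$)
$E{\left(X \right)} = X + \frac{1}{2 X}$
$E{\left(8 \right)} \left(n + 80\right) = \left(8 + \frac{1}{2 \cdot 8}\right) \left(28 + 80\right) = \left(8 + \frac{1}{2} \cdot \frac{1}{8}\right) 108 = \left(8 + \frac{1}{16}\right) 108 = \frac{129}{16} \cdot 108 = \frac{3483}{4}$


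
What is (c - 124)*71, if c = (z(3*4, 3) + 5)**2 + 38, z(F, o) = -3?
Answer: -5822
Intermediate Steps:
c = 42 (c = (-3 + 5)**2 + 38 = 2**2 + 38 = 4 + 38 = 42)
(c - 124)*71 = (42 - 124)*71 = -82*71 = -5822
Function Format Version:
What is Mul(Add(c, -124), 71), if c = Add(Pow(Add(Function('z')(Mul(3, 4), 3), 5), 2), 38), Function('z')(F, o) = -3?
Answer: -5822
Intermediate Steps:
c = 42 (c = Add(Pow(Add(-3, 5), 2), 38) = Add(Pow(2, 2), 38) = Add(4, 38) = 42)
Mul(Add(c, -124), 71) = Mul(Add(42, -124), 71) = Mul(-82, 71) = -5822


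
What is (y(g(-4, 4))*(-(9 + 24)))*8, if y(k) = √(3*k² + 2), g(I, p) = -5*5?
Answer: -264*√1877 ≈ -11438.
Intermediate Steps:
g(I, p) = -25
y(k) = √(2 + 3*k²)
(y(g(-4, 4))*(-(9 + 24)))*8 = (√(2 + 3*(-25)²)*(-(9 + 24)))*8 = (√(2 + 3*625)*(-1*33))*8 = (√(2 + 1875)*(-33))*8 = (√1877*(-33))*8 = -33*√1877*8 = -264*√1877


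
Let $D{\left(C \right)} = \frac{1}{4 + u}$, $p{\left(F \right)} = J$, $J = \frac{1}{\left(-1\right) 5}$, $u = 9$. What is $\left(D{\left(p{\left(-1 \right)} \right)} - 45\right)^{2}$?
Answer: $\frac{341056}{169} \approx 2018.1$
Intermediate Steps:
$J = - \frac{1}{5}$ ($J = \frac{1}{-5} = - \frac{1}{5} \approx -0.2$)
$p{\left(F \right)} = - \frac{1}{5}$
$D{\left(C \right)} = \frac{1}{13}$ ($D{\left(C \right)} = \frac{1}{4 + 9} = \frac{1}{13}$)
$\left(D{\left(p{\left(-1 \right)} \right)} - 45\right)^{2} = \left(\frac{1}{13} - 45\right)^{2} = \left(- \frac{584}{13}\right)^{2} = \frac{341056}{169}$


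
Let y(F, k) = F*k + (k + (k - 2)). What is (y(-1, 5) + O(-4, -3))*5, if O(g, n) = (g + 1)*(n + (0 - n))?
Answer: 15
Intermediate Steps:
y(F, k) = -2 + 2*k + F*k (y(F, k) = F*k + (k + (-2 + k)) = F*k + (-2 + 2*k) = -2 + 2*k + F*k)
O(g, n) = 0 (O(g, n) = (1 + g)*(n - n) = (1 + g)*0 = 0)
(y(-1, 5) + O(-4, -3))*5 = ((-2 + 2*5 - 1*5) + 0)*5 = ((-2 + 10 - 5) + 0)*5 = (3 + 0)*5 = 3*5 = 15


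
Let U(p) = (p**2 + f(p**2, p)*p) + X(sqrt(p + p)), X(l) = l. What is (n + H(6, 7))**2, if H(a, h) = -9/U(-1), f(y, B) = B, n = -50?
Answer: (-6881*I + 10900*sqrt(2))/(2*(-I + 2*sqrt(2))) ≈ 2804.5 - 224.86*I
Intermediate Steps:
U(p) = 2*p**2 + sqrt(2)*sqrt(p) (U(p) = (p**2 + p*p) + sqrt(p + p) = (p**2 + p**2) + sqrt(2*p) = 2*p**2 + sqrt(2)*sqrt(p))
H(a, h) = -9/(2 + I*sqrt(2)) (H(a, h) = -9/(2*(-1)**2 + sqrt(2)*sqrt(-1)) = -9/(2*1 + sqrt(2)*I) = -9/(2 + I*sqrt(2)))
(n + H(6, 7))**2 = (-50 + (-3 + 3*I*sqrt(2)/2))**2 = (-53 + 3*I*sqrt(2)/2)**2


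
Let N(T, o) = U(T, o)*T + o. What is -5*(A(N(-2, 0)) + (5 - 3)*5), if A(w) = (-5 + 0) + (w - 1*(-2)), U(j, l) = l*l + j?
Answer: -55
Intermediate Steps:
U(j, l) = j + l² (U(j, l) = l² + j = j + l²)
N(T, o) = o + T*(T + o²) (N(T, o) = (T + o²)*T + o = T*(T + o²) + o = o + T*(T + o²))
A(w) = -3 + w (A(w) = -5 + (w + 2) = -5 + (2 + w) = -3 + w)
-5*(A(N(-2, 0)) + (5 - 3)*5) = -5*((-3 + (0 - 2*(-2 + 0²))) + (5 - 3)*5) = -5*((-3 + (0 - 2*(-2 + 0))) + 2*5) = -5*((-3 + (0 - 2*(-2))) + 10) = -5*((-3 + (0 + 4)) + 10) = -5*((-3 + 4) + 10) = -5*(1 + 10) = -5*11 = -55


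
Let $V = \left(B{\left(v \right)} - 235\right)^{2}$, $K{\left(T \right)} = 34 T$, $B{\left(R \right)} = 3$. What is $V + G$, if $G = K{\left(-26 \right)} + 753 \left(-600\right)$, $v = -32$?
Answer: $-398860$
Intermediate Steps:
$V = 53824$ ($V = \left(3 - 235\right)^{2} = \left(-232\right)^{2} = 53824$)
$G = -452684$ ($G = 34 \left(-26\right) + 753 \left(-600\right) = -884 - 451800 = -452684$)
$V + G = 53824 - 452684 = -398860$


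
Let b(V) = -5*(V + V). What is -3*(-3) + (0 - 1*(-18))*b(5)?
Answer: -891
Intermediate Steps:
b(V) = -10*V
-3*(-3) + (0 - 1*(-18))*b(5) = -3*(-3) + (0 - 1*(-18))*(-10*5) = 9 + (0 + 18)*(-50) = 9 + 18*(-50) = 9 - 900 = -891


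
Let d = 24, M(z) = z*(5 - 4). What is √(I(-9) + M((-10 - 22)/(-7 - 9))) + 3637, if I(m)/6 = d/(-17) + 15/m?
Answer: 3637 + 2*I*√1190/17 ≈ 3637.0 + 4.0584*I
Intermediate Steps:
M(z) = z (M(z) = z*1 = z)
I(m) = -144/17 + 90/m (I(m) = 6*(24/(-17) + 15/m) = 6*(24*(-1/17) + 15/m) = 6*(-24/17 + 15/m) = -144/17 + 90/m)
√(I(-9) + M((-10 - 22)/(-7 - 9))) + 3637 = √((-144/17 + 90/(-9)) + (-10 - 22)/(-7 - 9)) + 3637 = √((-144/17 + 90*(-⅑)) - 32/(-16)) + 3637 = √((-144/17 - 10) - 32*(-1/16)) + 3637 = √(-314/17 + 2) + 3637 = √(-280/17) + 3637 = 2*I*√1190/17 + 3637 = 3637 + 2*I*√1190/17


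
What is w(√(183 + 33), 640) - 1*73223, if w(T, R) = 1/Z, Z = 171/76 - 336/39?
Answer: -24236865/331 ≈ -73223.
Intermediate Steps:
Z = -331/52 (Z = 171*(1/76) - 336*1/39 = 9/4 - 112/13 = -331/52 ≈ -6.3654)
w(T, R) = -52/331 (w(T, R) = 1/(-331/52) = -52/331)
w(√(183 + 33), 640) - 1*73223 = -52/331 - 1*73223 = -52/331 - 73223 = -24236865/331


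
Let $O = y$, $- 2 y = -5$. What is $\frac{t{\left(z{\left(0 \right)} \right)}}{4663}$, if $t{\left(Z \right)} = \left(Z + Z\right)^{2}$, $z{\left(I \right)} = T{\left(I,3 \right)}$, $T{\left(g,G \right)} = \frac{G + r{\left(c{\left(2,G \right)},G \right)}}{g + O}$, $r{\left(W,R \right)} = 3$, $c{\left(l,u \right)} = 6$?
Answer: $\frac{576}{116575} \approx 0.004941$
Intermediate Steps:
$y = \frac{5}{2}$ ($y = \left(- \frac{1}{2}\right) \left(-5\right) = \frac{5}{2} \approx 2.5$)
$O = \frac{5}{2} \approx 2.5$
$T{\left(g,G \right)} = \frac{3 + G}{\frac{5}{2} + g}$ ($T{\left(g,G \right)} = \frac{G + 3}{g + \frac{5}{2}} = \frac{3 + G}{\frac{5}{2} + g}$)
$z{\left(I \right)} = \frac{12}{5 + 2 I}$ ($z{\left(I \right)} = \frac{2 \left(3 + 3\right)}{5 + 2 I} = 2 \frac{1}{5 + 2 I} 6 = \frac{12}{5 + 2 I}$)
$t{\left(Z \right)} = 4 Z^{2}$ ($t{\left(Z \right)} = \left(2 Z\right)^{2} = 4 Z^{2}$)
$\frac{t{\left(z{\left(0 \right)} \right)}}{4663} = \frac{4 \left(\frac{12}{5 + 2 \cdot 0}\right)^{2}}{4663} = 4 \left(\frac{12}{5 + 0}\right)^{2} \cdot \frac{1}{4663} = 4 \left(\frac{12}{5}\right)^{2} \cdot \frac{1}{4663} = 4 \cdot \frac{144}{25} \cdot \frac{1}{4663} = \frac{576}{25} \cdot \frac{1}{4663} = \frac{576}{116575}$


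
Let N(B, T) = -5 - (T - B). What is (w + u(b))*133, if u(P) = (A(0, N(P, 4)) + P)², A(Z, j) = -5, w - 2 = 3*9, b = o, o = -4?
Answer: 14630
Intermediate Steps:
N(B, T) = -5 + B - T (N(B, T) = -5 + (B - T) = -5 + B - T)
b = -4
w = 29 (w = 2 + 3*9 = 2 + 27 = 29)
u(P) = (-5 + P)²
(w + u(b))*133 = (29 + (-5 - 4)²)*133 = (29 + (-9)²)*133 = (29 + 81)*133 = 110*133 = 14630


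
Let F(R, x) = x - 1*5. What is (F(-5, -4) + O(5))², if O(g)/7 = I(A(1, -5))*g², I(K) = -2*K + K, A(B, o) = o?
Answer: 749956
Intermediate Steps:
F(R, x) = -5 + x (F(R, x) = x - 5 = -5 + x)
I(K) = -K
O(g) = 35*g² (O(g) = 7*((-1*(-5))*g²) = 7*(5*g²) = 35*g²)
(F(-5, -4) + O(5))² = ((-5 - 4) + 35*5²)² = (-9 + 35*25)² = (-9 + 875)² = 866² = 749956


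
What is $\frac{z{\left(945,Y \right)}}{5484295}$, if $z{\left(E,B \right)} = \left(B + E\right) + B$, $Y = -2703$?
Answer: $- \frac{4461}{5484295} \approx -0.00081341$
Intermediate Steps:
$z{\left(E,B \right)} = E + 2 B$
$\frac{z{\left(945,Y \right)}}{5484295} = \frac{945 + 2 \left(-2703\right)}{5484295} = \left(945 - 5406\right) \frac{1}{5484295} = \left(-4461\right) \frac{1}{5484295} = - \frac{4461}{5484295}$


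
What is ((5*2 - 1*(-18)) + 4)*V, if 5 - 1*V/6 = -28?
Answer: 6336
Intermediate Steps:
V = 198 (V = 30 - 6*(-28) = 30 + 168 = 198)
((5*2 - 1*(-18)) + 4)*V = ((5*2 - 1*(-18)) + 4)*198 = ((10 + 18) + 4)*198 = (28 + 4)*198 = 32*198 = 6336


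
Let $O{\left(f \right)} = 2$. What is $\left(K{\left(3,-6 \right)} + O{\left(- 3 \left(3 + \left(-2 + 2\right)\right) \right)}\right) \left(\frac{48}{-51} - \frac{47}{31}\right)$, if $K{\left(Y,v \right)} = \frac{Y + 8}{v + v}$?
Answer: $- \frac{16835}{6324} \approx -2.6621$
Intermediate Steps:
$K{\left(Y,v \right)} = \frac{8 + Y}{2 v}$
$\left(K{\left(3,-6 \right)} + O{\left(- 3 \left(3 + \left(-2 + 2\right)\right) \right)}\right) \left(\frac{48}{-51} - \frac{47}{31}\right) = \left(\frac{8 + 3}{2 \left(-6\right)} + 2\right) \left(\frac{48}{-51} - \frac{47}{31}\right) = \left(\frac{1}{2} \left(- \frac{1}{6}\right) 11 + 2\right) \left(48 \left(- \frac{1}{51}\right) - \frac{47}{31}\right) = \left(- \frac{11}{12} + 2\right) \left(- \frac{16}{17} - \frac{47}{31}\right) = \frac{13}{12} \left(- \frac{1295}{527}\right) = - \frac{16835}{6324}$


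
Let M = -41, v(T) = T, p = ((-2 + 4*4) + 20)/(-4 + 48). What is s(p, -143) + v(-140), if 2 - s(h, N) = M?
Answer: -97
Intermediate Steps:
p = 17/22 (p = ((-2 + 16) + 20)/44 = (14 + 20)*(1/44) = 34*(1/44) = 17/22 ≈ 0.77273)
s(h, N) = 43 (s(h, N) = 2 - 1*(-41) = 2 + 41 = 43)
s(p, -143) + v(-140) = 43 - 140 = -97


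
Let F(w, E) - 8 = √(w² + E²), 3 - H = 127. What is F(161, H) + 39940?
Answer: 39948 + √41297 ≈ 40151.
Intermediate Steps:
H = -124 (H = 3 - 1*127 = 3 - 127 = -124)
F(w, E) = 8 + √(E² + w²) (F(w, E) = 8 + √(w² + E²) = 8 + √(E² + w²))
F(161, H) + 39940 = (8 + √((-124)² + 161²)) + 39940 = (8 + √(15376 + 25921)) + 39940 = (8 + √41297) + 39940 = 39948 + √41297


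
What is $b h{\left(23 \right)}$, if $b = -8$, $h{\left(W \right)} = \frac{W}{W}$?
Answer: $-8$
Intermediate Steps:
$h{\left(W \right)} = 1$
$b h{\left(23 \right)} = \left(-8\right) 1 = -8$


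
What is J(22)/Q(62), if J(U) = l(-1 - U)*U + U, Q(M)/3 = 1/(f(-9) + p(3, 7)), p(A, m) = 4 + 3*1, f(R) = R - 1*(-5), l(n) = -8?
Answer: -154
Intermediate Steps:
f(R) = 5 + R (f(R) = R + 5 = 5 + R)
p(A, m) = 7 (p(A, m) = 4 + 3 = 7)
Q(M) = 1 (Q(M) = 3/((5 - 9) + 7) = 3/(-4 + 7) = 3/3 = 3*(1/3) = 1)
J(U) = -7*U (J(U) = -8*U + U = -7*U)
J(22)/Q(62) = -7*22/1 = -154*1 = -154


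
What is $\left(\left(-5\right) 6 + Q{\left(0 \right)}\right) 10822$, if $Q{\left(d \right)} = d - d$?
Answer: $-324660$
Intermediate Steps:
$Q{\left(d \right)} = 0$
$\left(\left(-5\right) 6 + Q{\left(0 \right)}\right) 10822 = \left(\left(-5\right) 6 + 0\right) 10822 = \left(-30 + 0\right) 10822 = \left(-30\right) 10822 = -324660$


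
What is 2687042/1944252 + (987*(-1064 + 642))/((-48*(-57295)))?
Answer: 39166590769/31827405240 ≈ 1.2306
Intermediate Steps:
2687042/1944252 + (987*(-1064 + 642))/((-48*(-57295))) = 2687042*(1/1944252) + (987*(-422))/2750160 = 1343521/972126 - 416514*1/2750160 = 1343521/972126 - 9917/65480 = 39166590769/31827405240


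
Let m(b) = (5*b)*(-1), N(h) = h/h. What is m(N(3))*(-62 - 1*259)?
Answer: 1605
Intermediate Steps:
N(h) = 1
m(b) = -5*b
m(N(3))*(-62 - 1*259) = (-5*1)*(-62 - 1*259) = -5*(-62 - 259) = -5*(-321) = 1605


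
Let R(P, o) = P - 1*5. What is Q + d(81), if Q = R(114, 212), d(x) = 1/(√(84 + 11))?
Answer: 109 + √95/95 ≈ 109.10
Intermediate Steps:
d(x) = √95/95 (d(x) = 1/(√95) = √95/95)
R(P, o) = -5 + P (R(P, o) = P - 5 = -5 + P)
Q = 109 (Q = -5 + 114 = 109)
Q + d(81) = 109 + √95/95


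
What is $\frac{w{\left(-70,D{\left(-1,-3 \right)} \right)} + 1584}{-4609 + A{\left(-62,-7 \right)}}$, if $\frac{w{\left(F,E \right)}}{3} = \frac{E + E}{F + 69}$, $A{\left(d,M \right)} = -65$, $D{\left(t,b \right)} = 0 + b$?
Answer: $- \frac{267}{779} \approx -0.34275$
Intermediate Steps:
$D{\left(t,b \right)} = b$
$w{\left(F,E \right)} = \frac{6 E}{69 + F}$ ($w{\left(F,E \right)} = 3 \frac{E + E}{F + 69} = 3 \frac{2 E}{69 + F} = \frac{6 E}{69 + F}$)
$\frac{w{\left(-70,D{\left(-1,-3 \right)} \right)} + 1584}{-4609 + A{\left(-62,-7 \right)}} = \frac{6 \left(-3\right) \frac{1}{69 - 70} + 1584}{-4609 - 65} = \frac{6 \left(-3\right) \frac{1}{-1} + 1584}{-4674} = \left(6 \left(-3\right) \left(-1\right) + 1584\right) \left(- \frac{1}{4674}\right) = \left(18 + 1584\right) \left(- \frac{1}{4674}\right) = 1602 \left(- \frac{1}{4674}\right) = - \frac{267}{779}$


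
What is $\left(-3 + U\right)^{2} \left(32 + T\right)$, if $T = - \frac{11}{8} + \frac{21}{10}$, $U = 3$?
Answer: $0$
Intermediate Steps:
$T = \frac{29}{40}$ ($T = \left(-11\right) \frac{1}{8} + 21 \cdot \frac{1}{10} = - \frac{11}{8} + \frac{21}{10} = \frac{29}{40} \approx 0.725$)
$\left(-3 + U\right)^{2} \left(32 + T\right) = \left(-3 + 3\right)^{2} \left(32 + \frac{29}{40}\right) = 0^{2} \cdot \frac{1309}{40} = 0 \cdot \frac{1309}{40} = 0$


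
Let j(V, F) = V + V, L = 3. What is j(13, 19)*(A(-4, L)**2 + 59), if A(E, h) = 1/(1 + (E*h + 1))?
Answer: 76713/50 ≈ 1534.3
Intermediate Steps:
j(V, F) = 2*V
A(E, h) = 1/(2 + E*h) (A(E, h) = 1/(1 + (1 + E*h)) = 1/(2 + E*h))
j(13, 19)*(A(-4, L)**2 + 59) = (2*13)*((1/(2 - 4*3))**2 + 59) = 26*((1/(2 - 12))**2 + 59) = 26*((1/(-10))**2 + 59) = 26*((-1/10)**2 + 59) = 26*(1/100 + 59) = 26*(5901/100) = 76713/50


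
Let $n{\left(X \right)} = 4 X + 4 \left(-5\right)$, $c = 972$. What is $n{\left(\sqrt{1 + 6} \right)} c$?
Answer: $-19440 + 3888 \sqrt{7} \approx -9153.3$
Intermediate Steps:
$n{\left(X \right)} = -20 + 4 X$ ($n{\left(X \right)} = 4 X - 20 = -20 + 4 X$)
$n{\left(\sqrt{1 + 6} \right)} c = \left(-20 + 4 \sqrt{1 + 6}\right) 972 = \left(-20 + 4 \sqrt{7}\right) 972 = -19440 + 3888 \sqrt{7}$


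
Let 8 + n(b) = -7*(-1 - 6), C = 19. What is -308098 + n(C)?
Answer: -308057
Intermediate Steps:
n(b) = 41 (n(b) = -8 - 7*(-1 - 6) = -8 - 7*(-7) = -8 + 49 = 41)
-308098 + n(C) = -308098 + 41 = -308057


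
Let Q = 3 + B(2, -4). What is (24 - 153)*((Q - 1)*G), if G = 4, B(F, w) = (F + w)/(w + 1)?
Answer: -1376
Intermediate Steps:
B(F, w) = (F + w)/(1 + w)
Q = 11/3 (Q = 3 + (2 - 4)/(1 - 4) = 3 - 2/(-3) = 3 - ⅓*(-2) = 3 + ⅔ = 11/3 ≈ 3.6667)
(24 - 153)*((Q - 1)*G) = (24 - 153)*((11/3 - 1)*4) = -344*4 = -129*32/3 = -1376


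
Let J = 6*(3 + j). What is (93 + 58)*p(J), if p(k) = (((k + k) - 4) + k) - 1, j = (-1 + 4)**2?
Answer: 31861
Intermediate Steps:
j = 9 (j = 3**2 = 9)
J = 72 (J = 6*(3 + 9) = 6*12 = 72)
p(k) = -5 + 3*k (p(k) = ((2*k - 4) + k) - 1 = ((-4 + 2*k) + k) - 1 = (-4 + 3*k) - 1 = -5 + 3*k)
(93 + 58)*p(J) = (93 + 58)*(-5 + 3*72) = 151*(-5 + 216) = 151*211 = 31861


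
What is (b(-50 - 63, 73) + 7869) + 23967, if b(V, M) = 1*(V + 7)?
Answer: 31730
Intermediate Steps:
b(V, M) = 7 + V (b(V, M) = 1*(7 + V) = 7 + V)
(b(-50 - 63, 73) + 7869) + 23967 = ((7 + (-50 - 63)) + 7869) + 23967 = ((7 - 113) + 7869) + 23967 = (-106 + 7869) + 23967 = 7763 + 23967 = 31730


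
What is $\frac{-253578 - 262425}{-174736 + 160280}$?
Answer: $\frac{516003}{14456} \approx 35.695$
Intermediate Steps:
$\frac{-253578 - 262425}{-174736 + 160280} = - \frac{516003}{-14456} = \left(-516003\right) \left(- \frac{1}{14456}\right) = \frac{516003}{14456}$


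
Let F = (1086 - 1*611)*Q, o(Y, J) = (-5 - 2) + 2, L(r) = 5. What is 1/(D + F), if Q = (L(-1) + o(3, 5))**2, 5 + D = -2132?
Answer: -1/2137 ≈ -0.00046795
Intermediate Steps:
D = -2137 (D = -5 - 2132 = -2137)
o(Y, J) = -5 (o(Y, J) = -7 + 2 = -5)
Q = 0 (Q = (5 - 5)**2 = 0**2 = 0)
F = 0 (F = (1086 - 1*611)*0 = (1086 - 611)*0 = 475*0 = 0)
1/(D + F) = 1/(-2137 + 0) = 1/(-2137) = -1/2137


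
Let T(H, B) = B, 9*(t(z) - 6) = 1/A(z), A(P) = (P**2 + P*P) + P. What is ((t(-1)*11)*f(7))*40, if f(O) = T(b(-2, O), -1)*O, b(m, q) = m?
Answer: -169400/9 ≈ -18822.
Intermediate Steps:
A(P) = P + 2*P**2 (A(P) = (P**2 + P**2) + P = 2*P**2 + P = P + 2*P**2)
t(z) = 6 + 1/(9*z*(1 + 2*z)) (t(z) = 6 + 1/(9*((z*(1 + 2*z)))) = 6 + (1/(z*(1 + 2*z)))/9 = 6 + 1/(9*z*(1 + 2*z)))
f(O) = -O
((t(-1)*11)*f(7))*40 = ((((1/9)*(1 + 54*(-1)*(1 + 2*(-1)))/(-1*(1 + 2*(-1))))*11)*(-1*7))*40 = ((((1/9)*(-1)*(1 + 54*(-1)*(1 - 2))/(1 - 2))*11)*(-7))*40 = ((((1/9)*(-1)*(1 + 54*(-1)*(-1))/(-1))*11)*(-7))*40 = ((((1/9)*(-1)*(-1)*(1 + 54))*11)*(-7))*40 = ((((1/9)*(-1)*(-1)*55)*11)*(-7))*40 = (((55/9)*11)*(-7))*40 = ((605/9)*(-7))*40 = -4235/9*40 = -169400/9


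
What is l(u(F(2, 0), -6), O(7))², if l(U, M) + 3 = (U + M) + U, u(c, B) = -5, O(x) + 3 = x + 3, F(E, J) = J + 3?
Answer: 36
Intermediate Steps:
F(E, J) = 3 + J
O(x) = x (O(x) = -3 + (x + 3) = -3 + (3 + x) = x)
l(U, M) = -3 + M + 2*U (l(U, M) = -3 + ((U + M) + U) = -3 + ((M + U) + U) = -3 + (M + 2*U) = -3 + M + 2*U)
l(u(F(2, 0), -6), O(7))² = (-3 + 7 + 2*(-5))² = (-3 + 7 - 10)² = (-6)² = 36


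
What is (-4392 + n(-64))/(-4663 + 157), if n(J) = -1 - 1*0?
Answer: 4393/4506 ≈ 0.97492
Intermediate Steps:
n(J) = -1 (n(J) = -1 + 0 = -1)
(-4392 + n(-64))/(-4663 + 157) = (-4392 - 1)/(-4663 + 157) = -4393/(-4506) = -4393*(-1/4506) = 4393/4506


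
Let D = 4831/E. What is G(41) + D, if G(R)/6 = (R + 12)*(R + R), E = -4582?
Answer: 119475401/4582 ≈ 26075.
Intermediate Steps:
G(R) = 12*R*(12 + R) (G(R) = 6*((R + 12)*(R + R)) = 6*((12 + R)*(2*R)) = 6*(2*R*(12 + R)) = 12*R*(12 + R))
D = -4831/4582 (D = 4831/(-4582) = 4831*(-1/4582) = -4831/4582 ≈ -1.0543)
G(41) + D = 12*41*(12 + 41) - 4831/4582 = 12*41*53 - 4831/4582 = 26076 - 4831/4582 = 119475401/4582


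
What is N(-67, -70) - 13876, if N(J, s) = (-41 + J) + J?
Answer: -14051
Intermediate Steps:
N(J, s) = -41 + 2*J
N(-67, -70) - 13876 = (-41 + 2*(-67)) - 13876 = (-41 - 134) - 13876 = -175 - 13876 = -14051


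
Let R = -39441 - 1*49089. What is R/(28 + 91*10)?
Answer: -44265/469 ≈ -94.382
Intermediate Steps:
R = -88530 (R = -39441 - 49089 = -88530)
R/(28 + 91*10) = -88530/(28 + 91*10) = -88530/(28 + 910) = -88530/938 = -88530*1/938 = -44265/469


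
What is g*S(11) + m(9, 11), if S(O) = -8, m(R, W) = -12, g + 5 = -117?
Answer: 964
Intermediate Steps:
g = -122 (g = -5 - 117 = -122)
g*S(11) + m(9, 11) = -122*(-8) - 12 = 976 - 12 = 964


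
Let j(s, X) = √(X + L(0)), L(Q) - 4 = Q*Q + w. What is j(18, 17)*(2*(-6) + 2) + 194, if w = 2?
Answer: 194 - 10*√23 ≈ 146.04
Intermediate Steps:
L(Q) = 6 + Q² (L(Q) = 4 + (Q*Q + 2) = 4 + (Q² + 2) = 4 + (2 + Q²) = 6 + Q²)
j(s, X) = √(6 + X) (j(s, X) = √(X + (6 + 0²)) = √(X + (6 + 0)) = √(X + 6) = √(6 + X))
j(18, 17)*(2*(-6) + 2) + 194 = √(6 + 17)*(2*(-6) + 2) + 194 = √23*(-12 + 2) + 194 = √23*(-10) + 194 = -10*√23 + 194 = 194 - 10*√23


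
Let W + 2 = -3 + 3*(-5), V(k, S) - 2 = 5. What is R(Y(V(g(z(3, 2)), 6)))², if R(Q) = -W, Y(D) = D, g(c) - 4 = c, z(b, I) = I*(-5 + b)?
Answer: 400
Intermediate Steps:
g(c) = 4 + c
V(k, S) = 7 (V(k, S) = 2 + 5 = 7)
W = -20 (W = -2 + (-3 + 3*(-5)) = -2 + (-3 - 15) = -2 - 18 = -20)
R(Q) = 20 (R(Q) = -1*(-20) = 20)
R(Y(V(g(z(3, 2)), 6)))² = 20² = 400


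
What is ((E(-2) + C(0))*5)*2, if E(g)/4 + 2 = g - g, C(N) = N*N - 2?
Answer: -100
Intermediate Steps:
C(N) = -2 + N² (C(N) = N² - 2 = -2 + N²)
E(g) = -8 (E(g) = -8 + 4*(g - g) = -8 + 4*0 = -8 + 0 = -8)
((E(-2) + C(0))*5)*2 = ((-8 + (-2 + 0²))*5)*2 = ((-8 + (-2 + 0))*5)*2 = ((-8 - 2)*5)*2 = -10*5*2 = -50*2 = -100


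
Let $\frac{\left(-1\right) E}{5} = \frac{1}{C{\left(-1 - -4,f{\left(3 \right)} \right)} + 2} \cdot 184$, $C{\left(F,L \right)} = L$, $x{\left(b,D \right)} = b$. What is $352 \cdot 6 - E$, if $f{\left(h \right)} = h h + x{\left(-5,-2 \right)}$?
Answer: $\frac{6796}{3} \approx 2265.3$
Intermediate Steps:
$f{\left(h \right)} = -5 + h^{2}$ ($f{\left(h \right)} = h h - 5 = h^{2} - 5 = -5 + h^{2}$)
$E = - \frac{460}{3}$ ($E = - 5 \frac{1}{\left(-5 + 3^{2}\right) + 2} \cdot 184 = - 5 \frac{1}{\left(-5 + 9\right) + 2} \cdot 184 = - 5 \frac{1}{4 + 2} \cdot 184 = - 5 \cdot \frac{1}{6} \cdot 184 = \left(-5\right) \frac{92}{3} = - \frac{460}{3} \approx -153.33$)
$352 \cdot 6 - E = 352 \cdot 6 - - \frac{460}{3} = 2112 + \frac{460}{3} = \frac{6796}{3}$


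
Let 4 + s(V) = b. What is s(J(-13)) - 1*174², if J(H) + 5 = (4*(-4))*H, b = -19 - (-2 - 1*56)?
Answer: -30241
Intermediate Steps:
b = 39 (b = -19 - (-2 - 56) = -19 - 1*(-58) = -19 + 58 = 39)
J(H) = -5 - 16*H (J(H) = -5 + (4*(-4))*H = -5 - 16*H)
s(V) = 35 (s(V) = -4 + 39 = 35)
s(J(-13)) - 1*174² = 35 - 1*174² = 35 - 1*30276 = 35 - 30276 = -30241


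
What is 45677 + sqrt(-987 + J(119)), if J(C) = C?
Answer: 45677 + 2*I*sqrt(217) ≈ 45677.0 + 29.462*I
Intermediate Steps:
45677 + sqrt(-987 + J(119)) = 45677 + sqrt(-987 + 119) = 45677 + sqrt(-868) = 45677 + 2*I*sqrt(217)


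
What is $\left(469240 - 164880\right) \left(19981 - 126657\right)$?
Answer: $-32467907360$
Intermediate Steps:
$\left(469240 - 164880\right) \left(19981 - 126657\right) = \left(469240 - 164880\right) \left(-106676\right) = 304360 \left(-106676\right) = -32467907360$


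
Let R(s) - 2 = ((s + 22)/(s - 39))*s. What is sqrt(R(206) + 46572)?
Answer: sqrt(1306745942)/167 ≈ 216.46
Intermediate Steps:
R(s) = 2 + s*(22 + s)/(-39 + s) (R(s) = 2 + ((s + 22)/(s - 39))*s = 2 + ((22 + s)/(-39 + s))*s = 2 + s*(22 + s)/(-39 + s))
sqrt(R(206) + 46572) = sqrt((-78 + 206**2 + 24*206)/(-39 + 206) + 46572) = sqrt((-78 + 42436 + 4944)/167 + 46572) = sqrt((1/167)*47302 + 46572) = sqrt(47302/167 + 46572) = sqrt(7824826/167) = sqrt(1306745942)/167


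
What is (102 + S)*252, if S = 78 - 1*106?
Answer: 18648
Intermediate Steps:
S = -28 (S = 78 - 106 = -28)
(102 + S)*252 = (102 - 28)*252 = 74*252 = 18648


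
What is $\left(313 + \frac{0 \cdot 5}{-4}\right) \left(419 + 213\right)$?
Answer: $197816$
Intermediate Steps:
$\left(313 + \frac{0 \cdot 5}{-4}\right) \left(419 + 213\right) = \left(313 + 0 \left(- \frac{1}{4}\right)\right) 632 = \left(313 + 0\right) 632 = 313 \cdot 632 = 197816$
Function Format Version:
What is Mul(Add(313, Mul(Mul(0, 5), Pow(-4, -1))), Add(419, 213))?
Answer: 197816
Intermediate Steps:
Mul(Add(313, Mul(Mul(0, 5), Pow(-4, -1))), Add(419, 213)) = Mul(Add(313, Mul(0, Rational(-1, 4))), 632) = Mul(Add(313, 0), 632) = Mul(313, 632) = 197816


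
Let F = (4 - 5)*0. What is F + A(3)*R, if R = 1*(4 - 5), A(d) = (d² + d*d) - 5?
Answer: -13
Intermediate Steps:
A(d) = -5 + 2*d² (A(d) = (d² + d²) - 5 = 2*d² - 5 = -5 + 2*d²)
F = 0 (F = -1*0 = 0)
R = -1 (R = 1*(-1) = -1)
F + A(3)*R = 0 + (-5 + 2*3²)*(-1) = 0 + (-5 + 2*9)*(-1) = 0 + (-5 + 18)*(-1) = 0 + 13*(-1) = 0 - 13 = -13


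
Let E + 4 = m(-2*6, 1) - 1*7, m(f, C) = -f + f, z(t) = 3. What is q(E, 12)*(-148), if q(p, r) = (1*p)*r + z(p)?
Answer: 19092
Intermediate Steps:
m(f, C) = 0
E = -11 (E = -4 + (0 - 1*7) = -4 + (0 - 7) = -4 - 7 = -11)
q(p, r) = 3 + p*r (q(p, r) = (1*p)*r + 3 = p*r + 3 = 3 + p*r)
q(E, 12)*(-148) = (3 - 11*12)*(-148) = (3 - 132)*(-148) = -129*(-148) = 19092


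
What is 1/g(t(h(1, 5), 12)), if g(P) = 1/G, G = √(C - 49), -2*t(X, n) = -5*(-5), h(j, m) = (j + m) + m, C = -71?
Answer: 2*I*√30 ≈ 10.954*I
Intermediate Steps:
h(j, m) = j + 2*m
t(X, n) = -25/2 (t(X, n) = -(-5)*(-5)/2 = -½*25 = -25/2)
G = 2*I*√30 (G = √(-71 - 49) = √(-120) = 2*I*√30 ≈ 10.954*I)
g(P) = -I*√30/60 (g(P) = 1/(2*I*√30) = -I*√30/60)
1/g(t(h(1, 5), 12)) = 1/(-I*√30/60) = 2*I*√30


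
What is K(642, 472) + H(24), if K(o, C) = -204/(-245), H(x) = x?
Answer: 6084/245 ≈ 24.833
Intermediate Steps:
K(o, C) = 204/245 (K(o, C) = -204*(-1/245) = 204/245)
K(642, 472) + H(24) = 204/245 + 24 = 6084/245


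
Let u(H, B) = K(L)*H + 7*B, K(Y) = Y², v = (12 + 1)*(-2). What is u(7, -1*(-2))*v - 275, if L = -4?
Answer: -3551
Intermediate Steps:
v = -26 (v = 13*(-2) = -26)
u(H, B) = 7*B + 16*H (u(H, B) = (-4)²*H + 7*B = 16*H + 7*B = 7*B + 16*H)
u(7, -1*(-2))*v - 275 = (7*(-1*(-2)) + 16*7)*(-26) - 275 = (7*2 + 112)*(-26) - 275 = (14 + 112)*(-26) - 275 = 126*(-26) - 275 = -3276 - 275 = -3551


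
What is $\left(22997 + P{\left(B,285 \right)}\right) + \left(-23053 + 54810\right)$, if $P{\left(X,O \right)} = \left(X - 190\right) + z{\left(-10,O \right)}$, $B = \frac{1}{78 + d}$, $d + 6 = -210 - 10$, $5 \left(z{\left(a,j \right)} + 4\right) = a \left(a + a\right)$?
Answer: $\frac{8080799}{148} \approx 54600.0$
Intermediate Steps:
$z{\left(a,j \right)} = -4 + \frac{2 a^{2}}{5}$ ($z{\left(a,j \right)} = -4 + \frac{a \left(a + a\right)}{5} = -4 + \frac{a 2 a}{5} = -4 + \frac{2 a^{2}}{5}$)
$d = -226$ ($d = -6 - 220 = -226$)
$B = - \frac{1}{148}$ ($B = \frac{1}{78 - 226} = \frac{1}{-148} = - \frac{1}{148} \approx -0.0067568$)
$P{\left(X,O \right)} = -154 + X$ ($P{\left(X,O \right)} = \left(X - 190\right) - \left(4 - \frac{2 \left(-10\right)^{2}}{5}\right) = \left(-190 + X\right) + \left(-4 + \frac{2}{5} \cdot 100\right) = \left(-190 + X\right) + \left(-4 + 40\right) = \left(-190 + X\right) + 36 = -154 + X$)
$\left(22997 + P{\left(B,285 \right)}\right) + \left(-23053 + 54810\right) = \left(22997 - \frac{22793}{148}\right) + \left(-23053 + 54810\right) = \left(22997 - \frac{22793}{148}\right) + 31757 = \frac{3380763}{148} + 31757 = \frac{8080799}{148}$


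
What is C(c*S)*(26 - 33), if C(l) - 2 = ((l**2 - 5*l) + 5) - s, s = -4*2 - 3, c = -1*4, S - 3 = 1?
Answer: -2478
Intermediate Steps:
S = 4 (S = 3 + 1 = 4)
c = -4
s = -11 (s = -8 - 3 = -11)
C(l) = 18 + l**2 - 5*l (C(l) = 2 + (((l**2 - 5*l) + 5) - 1*(-11)) = 2 + ((5 + l**2 - 5*l) + 11) = 2 + (16 + l**2 - 5*l) = 18 + l**2 - 5*l)
C(c*S)*(26 - 33) = (18 + (-4*4)**2 - (-20)*4)*(26 - 33) = (18 + (-16)**2 - 5*(-16))*(-7) = (18 + 256 + 80)*(-7) = 354*(-7) = -2478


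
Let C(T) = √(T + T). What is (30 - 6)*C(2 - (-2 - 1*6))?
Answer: 48*√5 ≈ 107.33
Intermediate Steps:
C(T) = √2*√T (C(T) = √(2*T) = √2*√T)
(30 - 6)*C(2 - (-2 - 1*6)) = (30 - 6)*(√2*√(2 - (-2 - 1*6))) = 24*(√2*√(2 - (-2 - 6))) = 24*(√2*√(2 - 1*(-8))) = 24*(√2*√(2 + 8)) = 24*(√2*√10) = 24*(2*√5) = 48*√5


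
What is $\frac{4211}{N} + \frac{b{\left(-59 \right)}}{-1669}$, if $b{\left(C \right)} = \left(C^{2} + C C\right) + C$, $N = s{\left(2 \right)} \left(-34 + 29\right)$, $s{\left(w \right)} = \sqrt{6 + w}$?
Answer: $- \frac{6903}{1669} - \frac{4211 \sqrt{2}}{20} \approx -301.9$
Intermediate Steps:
$N = - 10 \sqrt{2}$ ($N = \sqrt{6 + 2} \left(-34 + 29\right) = \sqrt{8} \left(-5\right) = 2 \sqrt{2} \left(-5\right) = - 10 \sqrt{2} \approx -14.142$)
$b{\left(C \right)} = C + 2 C^{2}$ ($b{\left(C \right)} = \left(C^{2} + C^{2}\right) + C = 2 C^{2} + C = C + 2 C^{2}$)
$\frac{4211}{N} + \frac{b{\left(-59 \right)}}{-1669} = \frac{4211}{\left(-10\right) \sqrt{2}} + \frac{\left(-59\right) \left(1 + 2 \left(-59\right)\right)}{-1669} = 4211 \left(- \frac{\sqrt{2}}{20}\right) + - 59 \left(1 - 118\right) \left(- \frac{1}{1669}\right) = - \frac{4211 \sqrt{2}}{20} + \left(-59\right) \left(-117\right) \left(- \frac{1}{1669}\right) = - \frac{4211 \sqrt{2}}{20} + 6903 \left(- \frac{1}{1669}\right) = - \frac{4211 \sqrt{2}}{20} - \frac{6903}{1669} = - \frac{6903}{1669} - \frac{4211 \sqrt{2}}{20}$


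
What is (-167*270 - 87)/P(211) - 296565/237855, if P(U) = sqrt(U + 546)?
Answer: -19771/15857 - 45177*sqrt(757)/757 ≈ -1643.2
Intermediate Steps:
P(U) = sqrt(546 + U)
(-167*270 - 87)/P(211) - 296565/237855 = (-167*270 - 87)/(sqrt(546 + 211)) - 296565/237855 = (-45090 - 87)/(sqrt(757)) - 296565*1/237855 = -45177*sqrt(757)/757 - 19771/15857 = -19771/15857 - 45177*sqrt(757)/757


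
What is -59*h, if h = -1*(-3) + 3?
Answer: -354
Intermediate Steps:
h = 6 (h = 3 + 3 = 6)
-59*h = -59*6 = -354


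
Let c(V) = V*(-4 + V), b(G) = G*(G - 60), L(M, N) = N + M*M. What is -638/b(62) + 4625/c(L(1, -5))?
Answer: 138271/992 ≈ 139.39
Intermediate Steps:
L(M, N) = N + M²
b(G) = G*(-60 + G)
-638/b(62) + 4625/c(L(1, -5)) = -638*1/(62*(-60 + 62)) + 4625/(((-5 + 1²)*(-4 + (-5 + 1²)))) = -638/(62*2) + 4625/(((-5 + 1)*(-4 + (-5 + 1)))) = -638/124 + 4625/((-4*(-4 - 4))) = -638*1/124 + 4625/((-4*(-8))) = -319/62 + 4625/32 = 138271/992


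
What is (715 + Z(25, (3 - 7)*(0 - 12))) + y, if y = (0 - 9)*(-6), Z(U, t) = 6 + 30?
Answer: 805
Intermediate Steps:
Z(U, t) = 36
y = 54 (y = -9*(-6) = 54)
(715 + Z(25, (3 - 7)*(0 - 12))) + y = (715 + 36) + 54 = 751 + 54 = 805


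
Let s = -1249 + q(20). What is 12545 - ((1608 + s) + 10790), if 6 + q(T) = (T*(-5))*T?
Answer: 3402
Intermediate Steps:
q(T) = -6 - 5*T² (q(T) = -6 + (T*(-5))*T = -6 + (-5*T)*T = -6 - 5*T²)
s = -3255 (s = -1249 + (-6 - 5*20²) = -1249 + (-6 - 5*400) = -1249 + (-6 - 2000) = -1249 - 2006 = -3255)
12545 - ((1608 + s) + 10790) = 12545 - ((1608 - 3255) + 10790) = 12545 - (-1647 + 10790) = 12545 - 1*9143 = 12545 - 9143 = 3402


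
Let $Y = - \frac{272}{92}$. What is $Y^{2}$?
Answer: $\frac{4624}{529} \approx 8.741$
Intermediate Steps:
$Y = - \frac{68}{23}$ ($Y = \left(-272\right) \frac{1}{92} = - \frac{68}{23} \approx -2.9565$)
$Y^{2} = \left(- \frac{68}{23}\right)^{2} = \frac{4624}{529}$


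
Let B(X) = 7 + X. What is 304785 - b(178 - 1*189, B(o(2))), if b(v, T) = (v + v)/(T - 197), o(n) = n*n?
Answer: 28344994/93 ≈ 3.0479e+5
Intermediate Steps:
o(n) = n²
b(v, T) = 2*v/(-197 + T) (b(v, T) = (2*v)/(-197 + T) = 2*v/(-197 + T))
304785 - b(178 - 1*189, B(o(2))) = 304785 - 2*(178 - 1*189)/(-197 + (7 + 2²)) = 304785 - 2*(178 - 189)/(-197 + (7 + 4)) = 304785 - 2*(-11)/(-197 + 11) = 304785 - 2*(-11)/(-186) = 304785 - 2*(-11)*(-1)/186 = 304785 - 1*11/93 = 304785 - 11/93 = 28344994/93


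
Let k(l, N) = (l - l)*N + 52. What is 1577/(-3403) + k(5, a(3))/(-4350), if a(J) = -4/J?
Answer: -42391/89175 ≈ -0.47537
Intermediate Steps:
k(l, N) = 52 (k(l, N) = 0*N + 52 = 0 + 52 = 52)
1577/(-3403) + k(5, a(3))/(-4350) = 1577/(-3403) + 52/(-4350) = 1577*(-1/3403) + 52*(-1/4350) = -19/41 - 26/2175 = -42391/89175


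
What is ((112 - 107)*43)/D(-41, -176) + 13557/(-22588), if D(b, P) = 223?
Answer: 1833209/5037124 ≈ 0.36394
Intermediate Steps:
((112 - 107)*43)/D(-41, -176) + 13557/(-22588) = ((112 - 107)*43)/223 + 13557/(-22588) = (5*43)*(1/223) + 13557*(-1/22588) = 215*(1/223) - 13557/22588 = 215/223 - 13557/22588 = 1833209/5037124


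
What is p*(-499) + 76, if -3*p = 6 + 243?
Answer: 41493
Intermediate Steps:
p = -83 (p = -(6 + 243)/3 = -⅓*249 = -83)
p*(-499) + 76 = -83*(-499) + 76 = 41417 + 76 = 41493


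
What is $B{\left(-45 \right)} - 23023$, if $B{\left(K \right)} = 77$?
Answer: $-22946$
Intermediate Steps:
$B{\left(-45 \right)} - 23023 = 77 - 23023 = -22946$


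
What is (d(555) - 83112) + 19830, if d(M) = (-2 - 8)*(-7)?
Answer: -63212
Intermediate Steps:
d(M) = 70 (d(M) = -10*(-7) = 70)
(d(555) - 83112) + 19830 = (70 - 83112) + 19830 = -83042 + 19830 = -63212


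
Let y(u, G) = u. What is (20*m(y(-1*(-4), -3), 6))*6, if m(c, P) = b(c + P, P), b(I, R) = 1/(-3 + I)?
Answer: 120/7 ≈ 17.143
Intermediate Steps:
m(c, P) = 1/(-3 + P + c) (m(c, P) = 1/(-3 + (c + P)) = 1/(-3 + (P + c)) = 1/(-3 + P + c))
(20*m(y(-1*(-4), -3), 6))*6 = (20/(-3 + 6 - 1*(-4)))*6 = (20/(-3 + 6 + 4))*6 = (20/7)*6 = 120/7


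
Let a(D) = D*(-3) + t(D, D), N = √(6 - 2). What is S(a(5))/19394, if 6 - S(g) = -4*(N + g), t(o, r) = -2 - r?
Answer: -37/9697 ≈ -0.0038156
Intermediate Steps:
N = 2 (N = √4 = 2)
a(D) = -2 - 4*D (a(D) = D*(-3) + (-2 - D) = -3*D + (-2 - D) = -2 - 4*D)
S(g) = 14 + 4*g (S(g) = 6 - (-4)*(2 + g) = 6 - (-8 - 4*g) = 6 + (8 + 4*g) = 14 + 4*g)
S(a(5))/19394 = (14 + 4*(-2 - 4*5))/19394 = (14 + 4*(-2 - 20))*(1/19394) = (14 + 4*(-22))*(1/19394) = (14 - 88)*(1/19394) = -74*1/19394 = -37/9697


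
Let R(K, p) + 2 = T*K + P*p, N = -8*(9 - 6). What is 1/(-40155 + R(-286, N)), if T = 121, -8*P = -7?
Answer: -1/74784 ≈ -1.3372e-5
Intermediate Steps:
P = 7/8 (P = -1/8*(-7) = 7/8 ≈ 0.87500)
N = -24 (N = -8*3 = -24)
R(K, p) = -2 + 121*K + 7*p/8 (R(K, p) = -2 + (121*K + 7*p/8) = -2 + 121*K + 7*p/8)
1/(-40155 + R(-286, N)) = 1/(-40155 + (-2 + 121*(-286) + (7/8)*(-24))) = 1/(-40155 + (-2 - 34606 - 21)) = 1/(-40155 - 34629) = 1/(-74784) = -1/74784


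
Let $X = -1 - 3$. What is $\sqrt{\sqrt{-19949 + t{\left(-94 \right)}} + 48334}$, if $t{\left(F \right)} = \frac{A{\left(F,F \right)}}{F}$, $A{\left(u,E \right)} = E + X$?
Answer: $\frac{\sqrt{106769806 + 47 i \sqrt{44065038}}}{47} \approx 219.85 + 0.32121 i$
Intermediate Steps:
$X = -4$ ($X = -1 - 3 = -4$)
$A{\left(u,E \right)} = -4 + E$ ($A{\left(u,E \right)} = E - 4 = -4 + E$)
$t{\left(F \right)} = \frac{-4 + F}{F}$
$\sqrt{\sqrt{-19949 + t{\left(-94 \right)}} + 48334} = \sqrt{\sqrt{-19949 + \frac{-4 - 94}{-94}} + 48334} = \sqrt{\sqrt{-19949 - - \frac{49}{47}} + 48334} = \sqrt{\sqrt{-19949 + \frac{49}{47}} + 48334} = \sqrt{\sqrt{- \frac{937554}{47}} + 48334} = \sqrt{\frac{i \sqrt{44065038}}{47} + 48334} = \sqrt{48334 + \frac{i \sqrt{44065038}}{47}}$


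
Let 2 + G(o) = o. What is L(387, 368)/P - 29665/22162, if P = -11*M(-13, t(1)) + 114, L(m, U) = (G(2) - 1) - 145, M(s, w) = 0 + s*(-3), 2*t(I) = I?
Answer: -872689/997290 ≈ -0.87506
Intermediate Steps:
t(I) = I/2
G(o) = -2 + o
M(s, w) = -3*s (M(s, w) = 0 - 3*s = -3*s)
L(m, U) = -146 (L(m, U) = ((-2 + 2) - 1) - 145 = (0 - 1) - 145 = -1 - 145 = -146)
P = -315 (P = -(-33)*(-13) + 114 = -11*39 + 114 = -429 + 114 = -315)
L(387, 368)/P - 29665/22162 = -146/(-315) - 29665/22162 = -146*(-1/315) - 29665*1/22162 = 146/315 - 29665/22162 = -872689/997290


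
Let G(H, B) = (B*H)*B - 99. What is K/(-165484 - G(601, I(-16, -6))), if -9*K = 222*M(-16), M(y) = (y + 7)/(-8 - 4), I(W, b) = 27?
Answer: 37/1207028 ≈ 3.0654e-5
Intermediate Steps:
G(H, B) = -99 + H*B² (G(H, B) = H*B² - 99 = -99 + H*B²)
M(y) = -7/12 - y/12 (M(y) = (7 + y)/(-12) = (7 + y)*(-1/12) = -7/12 - y/12)
K = -37/2 (K = -74*(-7/12 - 1/12*(-16))/3 = -74*(-7/12 + 4/3)/3 = -74*3/(3*4) = -⅑*333/2 = -37/2 ≈ -18.500)
K/(-165484 - G(601, I(-16, -6))) = -37/(2*(-165484 - (-99 + 601*27²))) = -37/(2*(-165484 - (-99 + 601*729))) = -37/(2*(-165484 - (-99 + 438129))) = -37/(2*(-165484 - 1*438030)) = -37/(2*(-165484 - 438030)) = -37/2/(-603514) = -37/2*(-1/603514) = 37/1207028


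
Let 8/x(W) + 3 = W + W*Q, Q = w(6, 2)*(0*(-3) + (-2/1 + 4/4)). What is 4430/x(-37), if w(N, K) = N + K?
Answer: 141760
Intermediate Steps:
w(N, K) = K + N
Q = -8 (Q = (2 + 6)*(0*(-3) + (-2/1 + 4/4)) = 8*(0 + (-2*1 + 4*(¼))) = 8*(0 + (-2 + 1)) = 8*(0 - 1) = 8*(-1) = -8)
x(W) = 8/(-3 - 7*W) (x(W) = 8/(-3 + (W + W*(-8))) = 8/(-3 + (W - 8*W)) = 8/(-3 - 7*W))
4430/x(-37) = 4430/((-8/(3 + 7*(-37)))) = 4430/((-8/(3 - 259))) = 4430/((-8/(-256))) = 4430/((-8*(-1/256))) = 4430/(1/32) = 4430*32 = 141760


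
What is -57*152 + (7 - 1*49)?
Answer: -8706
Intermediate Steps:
-57*152 + (7 - 1*49) = -8664 + (7 - 49) = -8664 - 42 = -8706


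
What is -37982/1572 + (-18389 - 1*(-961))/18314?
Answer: -180749791/7197402 ≈ -25.113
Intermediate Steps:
-37982/1572 + (-18389 - 1*(-961))/18314 = -37982*1/1572 + (-18389 + 961)*(1/18314) = -18991/786 - 17428*1/18314 = -18991/786 - 8714/9157 = -180749791/7197402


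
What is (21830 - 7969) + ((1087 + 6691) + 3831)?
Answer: 25470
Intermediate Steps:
(21830 - 7969) + ((1087 + 6691) + 3831) = 13861 + (7778 + 3831) = 13861 + 11609 = 25470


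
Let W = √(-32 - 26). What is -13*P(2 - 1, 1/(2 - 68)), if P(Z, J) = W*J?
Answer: 13*I*√58/66 ≈ 1.5001*I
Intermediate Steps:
W = I*√58 (W = √(-58) = I*√58 ≈ 7.6158*I)
P(Z, J) = I*J*√58 (P(Z, J) = (I*√58)*J = I*J*√58)
-13*P(2 - 1, 1/(2 - 68)) = -13*I*√58/(2 - 68) = -13*I*√58/(-66) = -13*I*(-1)*√58/66 = -(-13)*I*√58/66 = 13*I*√58/66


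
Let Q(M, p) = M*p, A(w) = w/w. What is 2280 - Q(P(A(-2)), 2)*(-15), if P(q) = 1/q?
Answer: 2310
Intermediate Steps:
A(w) = 1
P(q) = 1/q
2280 - Q(P(A(-2)), 2)*(-15) = 2280 - 2/1*(-15) = 2280 - 1*2*(-15) = 2280 - 2*(-15) = 2280 - 1*(-30) = 2280 + 30 = 2310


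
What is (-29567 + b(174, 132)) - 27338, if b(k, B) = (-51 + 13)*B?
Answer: -61921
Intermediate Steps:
b(k, B) = -38*B
(-29567 + b(174, 132)) - 27338 = (-29567 - 38*132) - 27338 = (-29567 - 5016) - 27338 = -34583 - 27338 = -61921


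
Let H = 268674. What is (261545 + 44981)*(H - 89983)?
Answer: 54773437466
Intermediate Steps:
(261545 + 44981)*(H - 89983) = (261545 + 44981)*(268674 - 89983) = 306526*178691 = 54773437466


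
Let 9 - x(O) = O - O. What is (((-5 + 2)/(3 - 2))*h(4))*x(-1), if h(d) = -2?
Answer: 54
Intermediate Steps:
x(O) = 9 (x(O) = 9 - (O - O) = 9 - 1*0 = 9 + 0 = 9)
(((-5 + 2)/(3 - 2))*h(4))*x(-1) = (((-5 + 2)/(3 - 2))*(-2))*9 = (-3/1*(-2))*9 = (-3*1*(-2))*9 = -3*(-2)*9 = 6*9 = 54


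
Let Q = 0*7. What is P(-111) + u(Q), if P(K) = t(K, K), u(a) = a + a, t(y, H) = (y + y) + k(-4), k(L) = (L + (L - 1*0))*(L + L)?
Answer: -158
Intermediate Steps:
k(L) = 4*L² (k(L) = (L + (L + 0))*(2*L) = (L + L)*(2*L) = (2*L)*(2*L) = 4*L²)
Q = 0
t(y, H) = 64 + 2*y (t(y, H) = (y + y) + 4*(-4)² = 2*y + 4*16 = 2*y + 64 = 64 + 2*y)
u(a) = 2*a
P(K) = 64 + 2*K
P(-111) + u(Q) = (64 + 2*(-111)) + 2*0 = (64 - 222) + 0 = -158 + 0 = -158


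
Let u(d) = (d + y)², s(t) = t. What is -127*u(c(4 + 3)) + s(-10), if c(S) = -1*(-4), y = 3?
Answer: -6233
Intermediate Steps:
c(S) = 4
u(d) = (3 + d)² (u(d) = (d + 3)² = (3 + d)²)
-127*u(c(4 + 3)) + s(-10) = -127*(3 + 4)² - 10 = -127*7² - 10 = -127*49 - 10 = -6223 - 10 = -6233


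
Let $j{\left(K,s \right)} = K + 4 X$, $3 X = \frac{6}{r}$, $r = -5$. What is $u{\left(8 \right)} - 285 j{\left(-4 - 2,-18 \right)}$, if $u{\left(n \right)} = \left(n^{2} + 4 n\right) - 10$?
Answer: $2252$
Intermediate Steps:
$X = - \frac{2}{5}$ ($X = \frac{6 \frac{1}{-5}}{3} = \frac{6 \left(- \frac{1}{5}\right)}{3} = \frac{1}{3} \left(- \frac{6}{5}\right) = - \frac{2}{5} \approx -0.4$)
$u{\left(n \right)} = -10 + n^{2} + 4 n$
$j{\left(K,s \right)} = - \frac{8}{5} + K$ ($j{\left(K,s \right)} = K + 4 \left(- \frac{2}{5}\right) = K - \frac{8}{5} = - \frac{8}{5} + K$)
$u{\left(8 \right)} - 285 j{\left(-4 - 2,-18 \right)} = \left(-10 + 8^{2} + 4 \cdot 8\right) - 285 \left(- \frac{8}{5} - 6\right) = \left(-10 + 64 + 32\right) - 285 \left(- \frac{8}{5} - 6\right) = 86 - 285 \left(- \frac{8}{5} - 6\right) = 86 - -2166 = 86 + 2166 = 2252$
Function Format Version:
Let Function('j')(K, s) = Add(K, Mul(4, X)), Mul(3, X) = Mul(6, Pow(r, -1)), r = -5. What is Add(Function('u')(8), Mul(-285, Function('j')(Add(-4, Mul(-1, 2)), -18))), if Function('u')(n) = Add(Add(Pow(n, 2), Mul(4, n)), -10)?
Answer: 2252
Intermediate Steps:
X = Rational(-2, 5) (X = Mul(Rational(1, 3), Mul(6, Pow(-5, -1))) = Mul(Rational(1, 3), Mul(6, Rational(-1, 5))) = Mul(Rational(1, 3), Rational(-6, 5)) = Rational(-2, 5) ≈ -0.40000)
Function('u')(n) = Add(-10, Pow(n, 2), Mul(4, n))
Function('j')(K, s) = Add(Rational(-8, 5), K) (Function('j')(K, s) = Add(K, Mul(4, Rational(-2, 5))) = Add(K, Rational(-8, 5)) = Add(Rational(-8, 5), K))
Add(Function('u')(8), Mul(-285, Function('j')(Add(-4, Mul(-1, 2)), -18))) = Add(Add(-10, Pow(8, 2), Mul(4, 8)), Mul(-285, Add(Rational(-8, 5), Add(-4, Mul(-1, 2))))) = Add(Add(-10, 64, 32), Mul(-285, Add(Rational(-8, 5), Add(-4, -2)))) = Add(86, Mul(-285, Add(Rational(-8, 5), -6))) = Add(86, Mul(-285, Rational(-38, 5))) = Add(86, 2166) = 2252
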